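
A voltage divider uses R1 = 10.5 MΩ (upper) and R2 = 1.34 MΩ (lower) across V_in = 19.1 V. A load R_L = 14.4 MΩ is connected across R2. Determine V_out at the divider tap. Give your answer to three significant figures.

First combine the lower leg with the load: R2 ‖ R_L = 1.226 MΩ.
Now apply the divider: V_out = 19.1 × 0.1045 = 1.997 V.

V_out ≈ 2.00 V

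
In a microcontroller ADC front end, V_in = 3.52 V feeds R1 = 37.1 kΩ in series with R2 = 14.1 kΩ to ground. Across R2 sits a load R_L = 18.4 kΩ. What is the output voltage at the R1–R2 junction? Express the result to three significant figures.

The load sits in parallel with R2, giving an effective lower resistance R2' = R2·R_L/(R2+R_L) = 7.983 kΩ.
Now apply the divider: V_out = 3.52 × 0.1771 = 0.6233 V.

V_out ≈ 0.623 V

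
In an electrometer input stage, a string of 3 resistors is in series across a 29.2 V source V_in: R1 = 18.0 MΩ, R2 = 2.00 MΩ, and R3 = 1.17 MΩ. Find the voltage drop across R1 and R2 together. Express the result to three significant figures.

V ≈ 27.6 V

Series total: ΣR = 18.0 + 2.00 + 1.17 = 21.17 MΩ.
R_{R1..R2} = 18.0 + 2.00 = 20.00 MΩ.
V = V_in · R/ΣR = 29.2 × 0.9447 = 27.59 V.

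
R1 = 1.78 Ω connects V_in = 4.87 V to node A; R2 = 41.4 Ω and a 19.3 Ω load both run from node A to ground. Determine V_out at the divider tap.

The load sits in parallel with R2, giving an effective lower resistance R2' = R2·R_L/(R2+R_L) = 13.16 Ω.
Then V_out = V_in · R2'/(R1 + R2') = 4.87 × 13.16/14.94 = 4.290 V.

V_out ≈ 4.29 V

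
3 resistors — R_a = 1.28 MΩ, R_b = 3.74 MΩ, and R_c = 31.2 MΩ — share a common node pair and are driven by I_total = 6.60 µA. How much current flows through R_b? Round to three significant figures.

Conductances: ΣG = 1/1.28 + 1/3.74 + 1/31.2 = 1.081 (1/MΩ).
R_b takes the fraction G_k/ΣG = 0.2674/1.081 = 0.2474, so I = 6.60 × 0.2474 = 1.633 µA.

I ≈ 1.63 µA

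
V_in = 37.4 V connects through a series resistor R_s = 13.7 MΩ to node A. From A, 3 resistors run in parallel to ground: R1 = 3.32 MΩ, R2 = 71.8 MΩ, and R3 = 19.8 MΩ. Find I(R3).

I ≈ 0.314 µA

Parallel bank: R_p = 1/(1/3.32 + 1/71.8 + 1/19.8) = 2.735 MΩ.
Node voltage V_A = V_in · R_p/(R_s + R_p) = 37.4 × 0.1664 = 6.224 V.
I(R3) = V_A / R3 = 6.224/19.8 = 0.3143 µA.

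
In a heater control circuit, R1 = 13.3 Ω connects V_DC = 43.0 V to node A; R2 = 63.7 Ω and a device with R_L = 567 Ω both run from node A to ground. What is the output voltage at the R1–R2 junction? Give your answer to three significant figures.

R2 ‖ R_L = (63.7 × 567)/(63.7 + 567) = 57.27 Ω.
Voltage divider with the loaded lower leg: V_out = 43.0 × 57.27/(13.3 + 57.27) = 43.0 × 0.8115 = 34.90 V.
(Unloaded it would be 35.6 V; the load pulls it down.)

V_out ≈ 34.9 V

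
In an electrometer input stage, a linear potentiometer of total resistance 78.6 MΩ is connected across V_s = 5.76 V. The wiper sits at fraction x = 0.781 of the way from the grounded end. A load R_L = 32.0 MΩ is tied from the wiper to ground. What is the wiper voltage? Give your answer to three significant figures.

V_out ≈ 3.17 V

The pot divides into 17.21 MΩ above the wiper and 61.39 MΩ below.
(x·R_p) ‖ R_L = 21.03 MΩ.
Loaded-divider output: V_out = 5.76 × 0.5500 = 3.168 V.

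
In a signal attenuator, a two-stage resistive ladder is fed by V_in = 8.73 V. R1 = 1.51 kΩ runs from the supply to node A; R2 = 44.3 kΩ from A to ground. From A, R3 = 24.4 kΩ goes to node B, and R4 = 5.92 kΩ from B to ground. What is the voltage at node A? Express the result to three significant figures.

Looking into the second stage from A: R3 + R4 = 30.32 kΩ appears in parallel with R2.
Effective lower resistance at A: R2 ‖ 30.32 = 18.00 kΩ.
So V_A = 8.73 × 0.9226 = 8.054 V.

V_A ≈ 8.05 V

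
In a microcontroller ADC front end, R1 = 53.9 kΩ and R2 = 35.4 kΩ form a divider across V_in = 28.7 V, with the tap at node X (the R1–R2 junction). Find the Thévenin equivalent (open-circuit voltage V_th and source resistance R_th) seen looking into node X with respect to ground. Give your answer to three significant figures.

Open-circuit (no load on X): V_th = V_in · R2/(R1 + R2) = 28.7 × 35.4/(53.90 + 35.4) = 11.38 V.
Looking into X with the source shorted: R_th = R1·R2/(R1+R2) = 53.90 × 35.4/89.30 = 21.37 kΩ.

V_th ≈ 11.4 V, R_th ≈ 21.4 kΩ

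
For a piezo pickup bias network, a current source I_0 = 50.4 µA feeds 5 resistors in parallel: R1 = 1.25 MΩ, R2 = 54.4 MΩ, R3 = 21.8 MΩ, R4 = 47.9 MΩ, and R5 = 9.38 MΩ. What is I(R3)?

Total conductance ΣG = 1/1.25 + 1/54.4 + 1/21.8 + 1/47.9 + 1/9.38 = 0.9917 (units of 1/MΩ).
Current divider: I(R3) = I_0 · G_k/ΣG = 50.4 × (0.04587/0.9917) = 50.4 × 0.04625 = 2.331 µA.

I ≈ 2.33 µA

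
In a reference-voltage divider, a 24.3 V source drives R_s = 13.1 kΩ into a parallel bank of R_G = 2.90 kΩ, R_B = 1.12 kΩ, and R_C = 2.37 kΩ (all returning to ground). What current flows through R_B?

Combine the parallel branches: R_p = (1/2.90 + 1/1.12 + 1/2.37)⁻¹ = 0.6025 kΩ.
V_A by voltage divider: V_A = 24.3 × 0.6025/(13.1 + 0.6025) = 1.069 V.
I(R_B) = V_A / R_B = 1.069/1.12 = 0.9541 mA.
(Equivalently: I_total = 1.773 mA, then current-divider fraction G_k/ΣG = 0.5380.)

I ≈ 0.954 mA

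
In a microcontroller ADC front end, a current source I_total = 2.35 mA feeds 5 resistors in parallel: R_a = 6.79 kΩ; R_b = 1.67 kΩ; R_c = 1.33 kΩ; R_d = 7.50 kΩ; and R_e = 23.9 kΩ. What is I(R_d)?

ΣG = 1/6.79 + 1/1.67 + 1/1.33 + 1/7.50 + 1/23.9 = 1.673.
By the current-divider rule, I = I_total · G_k/ΣG = 2.35 × 0.07969 = 0.1873 mA.

I ≈ 0.187 mA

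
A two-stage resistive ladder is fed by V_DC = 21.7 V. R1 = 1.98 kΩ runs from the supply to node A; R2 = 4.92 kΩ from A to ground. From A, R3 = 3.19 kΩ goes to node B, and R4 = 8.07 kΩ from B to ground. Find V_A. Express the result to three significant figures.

V_A ≈ 13.7 V

Looking into the second stage from A: R3 + R4 = 11.26 kΩ appears in parallel with R2.
Effective lower resistance at A: R2 ‖ 11.26 = 3.424 kΩ.
V_A = 21.7 × 3.424/(1.98 + 3.424) = 13.75 V.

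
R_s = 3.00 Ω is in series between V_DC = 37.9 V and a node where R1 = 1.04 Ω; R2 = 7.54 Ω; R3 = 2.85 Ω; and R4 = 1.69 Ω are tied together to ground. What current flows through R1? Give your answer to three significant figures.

Combine the parallel branches: R_p = (1/1.04 + 1/7.54 + 1/2.85 + 1/1.69)⁻¹ = 0.4910 Ω.
Node voltage V_A = V_DC · R_p/(R_s + R_p) = 37.9 × 0.1406 = 5.330 V.
Branch current I = V_A/R1 = 5.330/1.04 = 5.125 A.

I ≈ 5.13 A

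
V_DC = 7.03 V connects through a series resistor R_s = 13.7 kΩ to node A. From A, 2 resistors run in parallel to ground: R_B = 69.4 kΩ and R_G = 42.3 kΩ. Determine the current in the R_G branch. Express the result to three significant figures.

I ≈ 0.109 mA

Parallel bank: R_p = 1/(1/69.4 + 1/42.3) = 26.28 kΩ.
V_A = 7.03 × 26.28/39.98 = 4.621 V.
Branch current I = V_A/R_G = 4.621/42.3 = 0.1092 mA.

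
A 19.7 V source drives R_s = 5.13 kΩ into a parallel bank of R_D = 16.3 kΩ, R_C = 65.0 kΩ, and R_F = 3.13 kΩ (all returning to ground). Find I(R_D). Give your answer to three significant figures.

I ≈ 0.399 mA

Combine the parallel branches: R_p = (1/16.3 + 1/65.0 + 1/3.13)⁻¹ = 2.524 kΩ.
V_A = 19.7 × 2.524/7.654 = 6.496 V.
I(R_D) = V_A / R_D = 6.496/16.3 = 0.3985 mA.
(Equivalently: I_total = 2.574 mA, then current-divider fraction G_k/ΣG = 0.1548.)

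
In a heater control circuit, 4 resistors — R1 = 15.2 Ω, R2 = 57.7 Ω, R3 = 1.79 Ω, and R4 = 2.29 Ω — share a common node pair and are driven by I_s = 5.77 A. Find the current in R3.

ΣG = 1/15.2 + 1/57.7 + 1/1.79 + 1/2.29 = 1.078.
R3 takes the fraction G_k/ΣG = 0.5587/1.078 = 0.5180, so I = 5.77 × 0.5180 = 2.989 A.

I ≈ 2.99 A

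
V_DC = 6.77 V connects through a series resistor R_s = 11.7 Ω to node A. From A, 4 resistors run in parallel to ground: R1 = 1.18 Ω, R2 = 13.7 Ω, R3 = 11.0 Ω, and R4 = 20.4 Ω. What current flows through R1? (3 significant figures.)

I ≈ 0.428 A

Parallel bank: R_p = 1/(1/1.18 + 1/13.7 + 1/11.0 + 1/20.4) = 0.9431 Ω.
V_A by voltage divider: V_A = 6.77 × 0.9431/(11.7 + 0.9431) = 0.5050 V.
I(R1) = V_A / R1 = 0.5050/1.18 = 0.4280 A.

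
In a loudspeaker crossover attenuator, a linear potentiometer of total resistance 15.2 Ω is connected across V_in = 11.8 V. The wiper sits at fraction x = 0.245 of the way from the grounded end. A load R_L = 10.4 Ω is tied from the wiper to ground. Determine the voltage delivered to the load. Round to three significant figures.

V_out ≈ 2.28 V

The pot divides into 11.48 Ω above the wiper and 3.724 Ω below.
(x·R_p) ‖ R_L = 2.742 Ω.
V_out = 11.8 × 2.742/(11.48 + 2.742) = 2.276 V.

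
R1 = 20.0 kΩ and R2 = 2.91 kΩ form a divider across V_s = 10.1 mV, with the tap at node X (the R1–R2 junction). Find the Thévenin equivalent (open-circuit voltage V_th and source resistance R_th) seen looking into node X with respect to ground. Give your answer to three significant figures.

Open-circuit (no load on X): V_th = V_s · R2/(R1 + R2) = 10.1 × 2.91/(20.00 + 2.91) = 1.283 mV.
Looking into X with the source shorted: R_th = R1·R2/(R1+R2) = 20.00 × 2.91/22.91 = 2.540 kΩ.

V_th ≈ 1.28 mV, R_th ≈ 2.54 kΩ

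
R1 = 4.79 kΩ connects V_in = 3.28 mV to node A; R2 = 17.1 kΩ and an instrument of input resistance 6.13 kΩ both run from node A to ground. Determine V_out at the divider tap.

V_out ≈ 1.59 mV

First combine the lower leg with the load: R2 ‖ R_L = 4.512 kΩ.
Voltage divider with the loaded lower leg: V_out = 3.28 × 4.512/(4.79 + 4.512) = 3.28 × 0.4851 = 1.591 mV.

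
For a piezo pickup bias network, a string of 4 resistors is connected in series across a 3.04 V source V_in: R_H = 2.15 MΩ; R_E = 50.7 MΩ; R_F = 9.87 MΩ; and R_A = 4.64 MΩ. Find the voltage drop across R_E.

V ≈ 2.29 V

Total series resistance ΣR = 2.15 + 50.7 + 9.87 + 4.64 = 67.36 MΩ.
V = V_in · R/ΣR = 3.04 × 0.7527 = 2.288 V.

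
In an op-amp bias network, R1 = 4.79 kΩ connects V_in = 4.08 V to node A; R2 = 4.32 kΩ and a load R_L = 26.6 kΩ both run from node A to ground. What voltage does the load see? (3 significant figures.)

First combine the lower leg with the load: R2 ‖ R_L = 3.716 kΩ.
Then V_out = V_in · R2'/(R1 + R2') = 4.08 × 3.716/8.506 = 1.783 V.

V_out ≈ 1.78 V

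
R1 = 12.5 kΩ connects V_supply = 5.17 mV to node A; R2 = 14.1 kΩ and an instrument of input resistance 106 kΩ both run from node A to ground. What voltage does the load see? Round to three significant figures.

V_out ≈ 2.58 mV

R2 ‖ R_L = (14.1 × 106)/(14.1 + 106) = 12.44 kΩ.
Now apply the divider: V_out = 5.17 × 0.4989 = 2.579 mV.
(Unloaded it would be 2.74 mV; the load pulls it down.)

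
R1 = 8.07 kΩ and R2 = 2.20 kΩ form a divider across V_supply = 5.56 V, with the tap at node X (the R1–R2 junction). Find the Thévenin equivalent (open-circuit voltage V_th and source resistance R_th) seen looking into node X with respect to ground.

V_th ≈ 1.19 V, R_th ≈ 1.73 kΩ

With X open, the divider is unloaded: V_th = 5.56 × 2.20/10.27 = 1.191 V.
With V_supply suppressed (replaced by a short), R_th = R1 ‖ R2 = (8.070 × 2.20)/(8.070 + 2.20) = 1.729 kΩ.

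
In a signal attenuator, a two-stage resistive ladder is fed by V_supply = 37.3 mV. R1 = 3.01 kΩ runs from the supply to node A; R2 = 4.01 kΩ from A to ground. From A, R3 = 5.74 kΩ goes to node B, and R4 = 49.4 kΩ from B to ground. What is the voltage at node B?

V_B ≈ 18.5 mV

The second stage (R3 + R4 = 55.14 kΩ) loads node A in parallel with R2.
Effective lower resistance at A: R2 ‖ 55.14 = 3.738 kΩ.
First divider: V_A = V_supply · 3.738/(3.01 + 3.738) = 20.66 mV.
Stage 2 is unloaded, so V_B = V_A · R4/(R3+R4) = 20.66 × 49.4/55.14 = 18.51 mV.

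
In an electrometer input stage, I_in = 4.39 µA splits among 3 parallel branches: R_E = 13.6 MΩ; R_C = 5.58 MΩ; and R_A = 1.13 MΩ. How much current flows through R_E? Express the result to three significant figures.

I ≈ 0.284 µA

Conductances: ΣG = 1/13.6 + 1/5.58 + 1/1.13 = 1.138 (1/MΩ).
R_E takes the fraction G_k/ΣG = 0.07353/1.138 = 0.06463, so I = 4.39 × 0.06463 = 0.2837 µA.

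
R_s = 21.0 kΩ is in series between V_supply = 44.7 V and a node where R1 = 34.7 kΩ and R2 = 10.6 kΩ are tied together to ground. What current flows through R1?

Parallel bank: R_p = 1/(1/34.7 + 1/10.6) = 8.120 kΩ.
Node voltage V_A = V_supply · R_p/(R_s + R_p) = 44.7 × 0.2788 = 12.46 V.
I(R1) = V_A / R1 = 12.46/34.7 = 0.3592 mA.

I ≈ 0.359 mA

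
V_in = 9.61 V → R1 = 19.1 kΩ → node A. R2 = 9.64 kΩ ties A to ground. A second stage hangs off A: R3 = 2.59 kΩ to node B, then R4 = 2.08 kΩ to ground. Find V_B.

V_B ≈ 0.605 V

Node A sees R2 in parallel with the series input of stage 2, R3 + R4 = 4.670 kΩ.
R2 ‖ (R3+R4) = 3.146 kΩ.
So V_A = 9.61 × 0.1414 = 1.359 V.
V_B = V_A × 0.4454 = 0.6053 V.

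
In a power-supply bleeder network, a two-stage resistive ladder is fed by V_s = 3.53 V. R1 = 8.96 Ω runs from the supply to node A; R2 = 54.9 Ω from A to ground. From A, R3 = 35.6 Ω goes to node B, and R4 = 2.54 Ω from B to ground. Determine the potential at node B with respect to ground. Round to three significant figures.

V_B ≈ 0.168 V

Looking into the second stage from A: R3 + R4 = 38.14 Ω appears in parallel with R2.
R2 ‖ (R3+R4) = 22.51 Ω.
So V_A = 3.53 × 0.7152 = 2.525 V.
V_B = V_A × 0.06660 = 0.1681 V.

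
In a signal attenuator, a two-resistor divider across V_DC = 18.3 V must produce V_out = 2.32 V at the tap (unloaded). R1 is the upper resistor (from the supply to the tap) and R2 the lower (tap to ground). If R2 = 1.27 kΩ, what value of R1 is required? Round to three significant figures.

R1 ≈ 8.75 kΩ

The divider ratio is R2/(R1+R2) = 2.32/18.3 = 0.1268.
R1 = R2·(1/k − 1) = 1.27 × 6.888 = 8.748 kΩ.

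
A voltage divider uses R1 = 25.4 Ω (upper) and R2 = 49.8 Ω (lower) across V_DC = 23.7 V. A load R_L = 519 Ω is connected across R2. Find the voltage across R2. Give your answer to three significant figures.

V_out ≈ 15.2 V

The load sits in parallel with R2, giving an effective lower resistance R2' = R2·R_L/(R2+R_L) = 45.44 Ω.
Then V_out = V_DC · R2'/(R1 + R2') = 23.7 × 45.44/70.84 = 15.20 V.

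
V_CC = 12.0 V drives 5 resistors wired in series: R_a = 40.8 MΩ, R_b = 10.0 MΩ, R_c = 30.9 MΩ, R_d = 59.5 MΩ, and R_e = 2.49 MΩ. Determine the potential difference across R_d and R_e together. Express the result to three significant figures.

Total series resistance ΣR = 40.8 + 10.0 + 30.9 + 59.5 + 2.49 = 143.7 MΩ.
R_{R_d..R_e} = 59.5 + 2.49 = 61.99 MΩ.
By the voltage-divider rule, V = 12.0 × 61.99/143.7 = 5.177 V.

V ≈ 5.18 V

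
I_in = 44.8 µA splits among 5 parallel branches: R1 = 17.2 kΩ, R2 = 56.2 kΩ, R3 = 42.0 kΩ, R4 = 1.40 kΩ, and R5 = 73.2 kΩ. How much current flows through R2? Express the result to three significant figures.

ΣG = 1/17.2 + 1/56.2 + 1/42.0 + 1/1.40 + 1/73.2 = 0.8277.
By the current-divider rule, I = I_in · G_k/ΣG = 44.8 × 0.02150 = 0.9631 µA.

I ≈ 0.963 µA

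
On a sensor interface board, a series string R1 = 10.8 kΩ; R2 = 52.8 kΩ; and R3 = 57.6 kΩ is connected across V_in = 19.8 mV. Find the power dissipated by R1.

P ≈ 0.288 nW

Series current I = V_in/ΣR = 19.8/121.2 = 0.1634 µA.
V(R1) = I·R = 1.764 mV; P = V·I = 1.764 × 0.1634 = 0.2882 nW.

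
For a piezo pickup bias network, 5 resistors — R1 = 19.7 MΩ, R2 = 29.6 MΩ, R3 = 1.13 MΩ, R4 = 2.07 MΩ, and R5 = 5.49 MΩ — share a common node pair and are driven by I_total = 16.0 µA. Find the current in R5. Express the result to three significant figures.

Total conductance ΣG = 1/19.7 + 1/29.6 + 1/1.13 + 1/2.07 + 1/5.49 = 1.635 (units of 1/MΩ).
Current divider: I(R5) = I_total · G_k/ΣG = 16.0 × (0.1821/1.635) = 16.0 × 0.1114 = 1.783 µA.

I ≈ 1.78 µA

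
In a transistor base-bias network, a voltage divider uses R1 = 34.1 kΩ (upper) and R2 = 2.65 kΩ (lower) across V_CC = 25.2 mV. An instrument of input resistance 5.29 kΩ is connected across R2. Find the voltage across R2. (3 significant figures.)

V_out ≈ 1.24 mV

R2 ‖ R_L = (2.65 × 5.29)/(2.65 + 5.29) = 1.766 kΩ.
Voltage divider with the loaded lower leg: V_out = 25.2 × 1.766/(34.1 + 1.766) = 25.2 × 0.04923 = 1.241 mV.
(Unloaded it would be 1.82 mV; the load pulls it down.)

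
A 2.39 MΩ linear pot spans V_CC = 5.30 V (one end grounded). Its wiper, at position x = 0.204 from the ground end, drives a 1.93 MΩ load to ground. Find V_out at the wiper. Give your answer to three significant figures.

V_out ≈ 0.900 V

Split the track: R_lower = x·R_p = 0.4876 MΩ, R_upper = (1−x)·R_p = 1.902 MΩ.
Lower segment in parallel with the load: 0.4876 ‖ 1.93 = 0.3892 MΩ.
Then V_out = V_CC · 0.3892/(1.902 + 0.3892) = 0.9002 V.
(Unloaded: V_out = x·V_CC = 1.08 V.)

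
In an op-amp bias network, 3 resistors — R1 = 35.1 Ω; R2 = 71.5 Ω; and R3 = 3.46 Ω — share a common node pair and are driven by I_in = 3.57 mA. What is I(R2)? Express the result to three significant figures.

Total conductance ΣG = 1/35.1 + 1/71.5 + 1/3.46 = 0.3315 (units of 1/Ω).
R2 takes the fraction G_k/ΣG = 0.01399/0.3315 = 0.04219, so I = 3.57 × 0.04219 = 0.1506 mA.

I ≈ 0.151 mA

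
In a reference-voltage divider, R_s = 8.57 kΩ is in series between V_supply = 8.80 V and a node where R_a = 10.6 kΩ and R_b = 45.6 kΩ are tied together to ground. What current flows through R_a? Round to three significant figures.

Equivalent of the parallel group: R_p = 8.601 kΩ.
Node voltage V_A = V_supply · R_p/(R_s + R_p) = 8.80 × 0.5009 = 4.408 V.
I(R_a) = V_A / R_a = 4.408/10.6 = 0.4158 mA.
(Check via current divider: I_total = 0.5125 mA; share G_k/ΣG = 0.8114 → same result.)

I ≈ 0.416 mA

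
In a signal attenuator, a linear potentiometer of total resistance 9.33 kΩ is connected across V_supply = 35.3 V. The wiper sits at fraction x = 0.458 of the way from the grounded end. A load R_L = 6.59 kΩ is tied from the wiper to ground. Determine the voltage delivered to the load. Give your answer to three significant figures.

V_out ≈ 12.0 V

The pot divides into 5.057 kΩ above the wiper and 4.273 kΩ below.
R_L loads the lower segment: effective lower R = 2.592 kΩ.
V_out = 35.3 × 2.592/(5.057 + 2.592) = 11.96 V.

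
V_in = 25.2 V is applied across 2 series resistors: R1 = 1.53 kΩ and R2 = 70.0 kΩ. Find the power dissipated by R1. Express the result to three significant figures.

P ≈ 0.190 mW

Series current I = V_in/ΣR = 25.2/71.53 = 0.3523 mA.
V(R1) = I·R = 0.5390 V; P = V·I = 0.5390 × 0.3523 = 0.1899 mW.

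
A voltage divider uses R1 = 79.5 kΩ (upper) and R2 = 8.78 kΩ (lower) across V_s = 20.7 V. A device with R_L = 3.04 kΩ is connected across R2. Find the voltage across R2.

V_out ≈ 0.572 V

R2 ‖ R_L = (8.78 × 3.04)/(8.78 + 3.04) = 2.258 kΩ.
Now apply the divider: V_out = 20.7 × 0.02762 = 0.5717 V.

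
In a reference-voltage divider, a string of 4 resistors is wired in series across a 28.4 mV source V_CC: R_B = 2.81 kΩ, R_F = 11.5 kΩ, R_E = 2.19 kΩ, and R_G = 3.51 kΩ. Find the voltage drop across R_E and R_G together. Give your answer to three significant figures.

V ≈ 8.09 mV

Series total: ΣR = 2.81 + 11.5 + 2.19 + 3.51 = 20.01 kΩ.
R_{R_E..R_G} = 2.19 + 3.51 = 5.700 kΩ.
V = V_CC · R/ΣR = 28.4 × 0.2849 = 8.090 mV.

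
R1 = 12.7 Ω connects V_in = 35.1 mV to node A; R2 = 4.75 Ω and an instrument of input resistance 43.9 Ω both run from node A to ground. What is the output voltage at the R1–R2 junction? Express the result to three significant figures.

V_out ≈ 8.86 mV

First combine the lower leg with the load: R2 ‖ R_L = 4.286 Ω.
Now apply the divider: V_out = 35.1 × 0.2523 = 8.857 mV.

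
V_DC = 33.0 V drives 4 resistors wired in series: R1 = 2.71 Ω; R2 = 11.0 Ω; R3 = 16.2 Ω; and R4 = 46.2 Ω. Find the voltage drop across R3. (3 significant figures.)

V ≈ 7.02 V

Total series resistance ΣR = 2.71 + 11.0 + 16.2 + 46.2 = 76.11 Ω.
V = V_DC · R/ΣR = 33.0 × 0.2128 = 7.024 V.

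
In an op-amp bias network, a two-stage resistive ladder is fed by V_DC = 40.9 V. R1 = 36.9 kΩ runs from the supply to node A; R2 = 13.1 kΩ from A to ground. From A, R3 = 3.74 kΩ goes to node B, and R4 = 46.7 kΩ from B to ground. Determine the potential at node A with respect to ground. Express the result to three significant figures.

V_A ≈ 8.99 V

The second stage (R3 + R4 = 50.44 kΩ) loads node A in parallel with R2.
Effective lower resistance at A: R2 ‖ 50.44 = 10.40 kΩ.
V_A = 40.9 × 10.40/(36.9 + 10.40) = 8.992 V.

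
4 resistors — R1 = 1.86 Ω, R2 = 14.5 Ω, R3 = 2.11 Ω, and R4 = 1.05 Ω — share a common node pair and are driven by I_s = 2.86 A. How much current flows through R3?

ΣG = 1/1.86 + 1/14.5 + 1/2.11 + 1/1.05 = 2.033.
By the current-divider rule, I = I_s · G_k/ΣG = 2.86 × 0.2331 = 0.6668 A.

I ≈ 0.667 A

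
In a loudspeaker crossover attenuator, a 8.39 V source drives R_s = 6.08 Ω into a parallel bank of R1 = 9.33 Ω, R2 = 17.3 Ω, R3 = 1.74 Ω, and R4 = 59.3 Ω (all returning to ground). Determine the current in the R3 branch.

Parallel bank: R_p = 1/(1/9.33 + 1/17.3 + 1/1.74 + 1/59.3) = 1.322 Ω.
V_A = 8.39 × 1.322/7.402 = 1.498 V.
Branch current I = V_A/R3 = 1.498/1.74 = 0.8611 A.
(Equivalently: I_total = 1.134 A, then current-divider fraction G_k/ΣG = 0.7596.)

I ≈ 0.861 A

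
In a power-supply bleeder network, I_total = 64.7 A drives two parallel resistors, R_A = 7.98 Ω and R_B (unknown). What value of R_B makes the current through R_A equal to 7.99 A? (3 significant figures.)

The fraction through R_A equals R_B/(R_A+R_B).
7.99/64.7 = R_B/(R_A + R_B) → R_B = R_A · (0.1235)/(1 − 0.1235) = 7.98 × 0.1409 = 1.124 Ω.

R_B ≈ 1.12 Ω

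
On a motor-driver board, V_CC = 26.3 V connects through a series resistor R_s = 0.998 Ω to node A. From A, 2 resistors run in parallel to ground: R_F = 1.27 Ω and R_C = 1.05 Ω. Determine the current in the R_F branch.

I ≈ 7.57 A

Parallel bank: R_p = 1/(1/1.27 + 1/1.05) = 0.5748 Ω.
V_A by voltage divider: V_A = 26.3 × 0.5748/(0.998 + 0.5748) = 9.612 V.
I(R_F) = V_A / R_F = 9.612/1.27 = 7.568 A.
(Equivalently: I_total = 16.72 A, then current-divider fraction G_k/ΣG = 0.4526.)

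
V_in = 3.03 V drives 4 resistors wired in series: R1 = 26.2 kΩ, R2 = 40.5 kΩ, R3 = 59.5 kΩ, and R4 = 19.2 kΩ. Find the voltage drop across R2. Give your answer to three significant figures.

V ≈ 0.844 V

Series total: ΣR = 26.2 + 40.5 + 59.5 + 19.2 = 145.4 kΩ.
Voltage divider: V = V_in · (40.50 / 145.4) = 3.03 × 0.2785 = 0.8440 V.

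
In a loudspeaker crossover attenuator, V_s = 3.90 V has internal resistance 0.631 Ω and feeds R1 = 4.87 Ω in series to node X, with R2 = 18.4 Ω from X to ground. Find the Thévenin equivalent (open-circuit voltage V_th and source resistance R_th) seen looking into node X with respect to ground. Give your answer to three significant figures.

R1' = 0.631 + 4.87 = 5.501 Ω (source resistance + R1).
With X open, the divider is unloaded: V_th = 3.90 × 18.4/23.90 = 3.002 V.
Looking into X with the source shorted: R_th = R1'·R2/(R1'+R2) = 5.501 × 18.4/23.90 = 4.235 Ω.

V_th ≈ 3.00 V, R_th ≈ 4.23 Ω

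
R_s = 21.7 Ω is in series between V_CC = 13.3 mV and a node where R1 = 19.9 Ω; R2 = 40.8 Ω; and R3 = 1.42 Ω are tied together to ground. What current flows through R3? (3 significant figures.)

I ≈ 0.523 mA

Parallel bank: R_p = 1/(1/19.9 + 1/40.8 + 1/1.42) = 1.284 Ω.
V_A by voltage divider: V_A = 13.3 × 1.284/(21.7 + 1.284) = 0.7429 mV.
Branch current I = V_A/R3 = 0.7429/1.42 = 0.5231 mA.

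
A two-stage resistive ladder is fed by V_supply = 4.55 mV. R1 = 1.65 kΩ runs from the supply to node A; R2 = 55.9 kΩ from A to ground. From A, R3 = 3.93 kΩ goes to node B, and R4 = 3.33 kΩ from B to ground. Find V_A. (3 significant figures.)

The second stage (R3 + R4 = 7.260 kΩ) loads node A in parallel with R2.
R2 ‖ (R3+R4) = 6.425 kΩ.
First divider: V_A = V_supply · 6.425/(1.65 + 6.425) = 3.620 mV.

V_A ≈ 3.62 mV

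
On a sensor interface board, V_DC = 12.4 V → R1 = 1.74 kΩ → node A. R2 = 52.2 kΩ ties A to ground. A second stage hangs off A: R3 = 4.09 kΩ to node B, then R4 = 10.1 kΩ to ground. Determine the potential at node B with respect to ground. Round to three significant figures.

V_B ≈ 7.64 V

Looking into the second stage from A: R3 + R4 = 14.19 kΩ appears in parallel with R2.
R2 ‖ (R3+R4) = 11.16 kΩ.
First divider: V_A = V_DC · 11.16/(1.74 + 11.16) = 10.73 V.
V_B = V_A × 0.7118 = 7.635 V.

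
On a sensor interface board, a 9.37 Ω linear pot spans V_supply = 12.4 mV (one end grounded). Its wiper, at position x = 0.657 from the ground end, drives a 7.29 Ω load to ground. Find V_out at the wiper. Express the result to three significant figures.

Split the track: R_lower = x·R_p = 6.156 Ω, R_upper = (1−x)·R_p = 3.214 Ω.
(x·R_p) ‖ R_L = 3.338 Ω.
Loaded-divider output: V_out = 12.4 × 0.5094 = 6.317 mV.

V_out ≈ 6.32 mV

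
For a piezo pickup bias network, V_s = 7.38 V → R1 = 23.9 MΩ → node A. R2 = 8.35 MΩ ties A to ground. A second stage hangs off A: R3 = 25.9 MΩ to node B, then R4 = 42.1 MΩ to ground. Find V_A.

V_A ≈ 1.75 V

Looking into the second stage from A: R3 + R4 = 68.00 MΩ appears in parallel with R2.
R2 ‖ (R3+R4) = 7.437 MΩ.
So V_A = 7.38 × 0.2373 = 1.751 V.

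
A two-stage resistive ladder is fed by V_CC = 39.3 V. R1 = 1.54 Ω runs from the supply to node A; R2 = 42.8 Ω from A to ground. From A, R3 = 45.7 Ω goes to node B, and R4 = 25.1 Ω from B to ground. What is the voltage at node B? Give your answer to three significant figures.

V_B ≈ 13.2 V

Looking into the second stage from A: R3 + R4 = 70.80 Ω appears in parallel with R2.
R2 ‖ (R3+R4) = 26.67 Ω.
V_A = 39.3 × 26.67/(1.54 + 26.67) = 37.15 V.
Stage 2 is unloaded, so V_B = V_A · R4/(R3+R4) = 37.15 × 25.1/70.80 = 13.17 V.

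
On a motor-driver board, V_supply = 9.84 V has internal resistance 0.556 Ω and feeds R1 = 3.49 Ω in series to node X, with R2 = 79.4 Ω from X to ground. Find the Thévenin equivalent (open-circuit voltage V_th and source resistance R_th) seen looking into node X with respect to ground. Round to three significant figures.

R1' = 0.556 + 3.49 = 4.046 Ω (source resistance + R1).
V_th is the unloaded tap voltage: V_supply · R2/(R1'+R2) = 9.84 × 0.9515 = 9.363 V.
Looking into X with the source shorted: R_th = R1'·R2/(R1'+R2) = 4.046 × 79.4/83.45 = 3.850 Ω.

V_th ≈ 9.36 V, R_th ≈ 3.85 Ω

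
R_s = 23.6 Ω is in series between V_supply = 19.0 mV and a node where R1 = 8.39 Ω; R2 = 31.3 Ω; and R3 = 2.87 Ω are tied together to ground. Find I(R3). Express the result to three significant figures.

Parallel bank: R_p = 1/(1/8.39 + 1/31.3 + 1/2.87) = 2.002 Ω.
V_A = 19.0 × 2.002/25.60 = 1.486 mV.
I(R3) = V_A / R3 = 1.486/2.87 = 0.5176 mA.

I ≈ 0.518 mA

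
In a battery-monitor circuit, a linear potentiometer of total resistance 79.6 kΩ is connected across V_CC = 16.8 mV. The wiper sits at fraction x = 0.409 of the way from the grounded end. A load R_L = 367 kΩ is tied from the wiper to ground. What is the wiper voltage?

Split the track: R_lower = x·R_p = 32.56 kΩ, R_upper = (1−x)·R_p = 47.04 kΩ.
(x·R_p) ‖ R_L = 29.90 kΩ.
Then V_out = V_CC · 29.90/(47.04 + 29.90) = 6.529 mV.

V_out ≈ 6.53 mV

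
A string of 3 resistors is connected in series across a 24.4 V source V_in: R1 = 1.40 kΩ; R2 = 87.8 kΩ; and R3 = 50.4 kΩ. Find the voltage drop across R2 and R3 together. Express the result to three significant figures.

ΣR = 1.40 + 87.8 + 50.4 = 139.6 kΩ.
R_{R2..R3} = 87.8 + 50.4 = 138.2 kΩ.
By the voltage-divider rule, V = 24.4 × 138.2/139.6 = 24.16 V.

V ≈ 24.2 V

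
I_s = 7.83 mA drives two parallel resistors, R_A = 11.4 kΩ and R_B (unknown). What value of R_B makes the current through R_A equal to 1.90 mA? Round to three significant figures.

In a two-way split, I_A/I_s = R_B/(R_A + R_B).
With f = 0.2427, R_B = R_A · f/(1−f) = 11.4 × 0.3204 = 3.653 kΩ.

R_B ≈ 3.65 kΩ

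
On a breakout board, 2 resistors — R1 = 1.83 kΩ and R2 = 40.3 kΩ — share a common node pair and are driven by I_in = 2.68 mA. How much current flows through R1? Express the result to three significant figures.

Two-branch current divider: I_k = I_in · R_other/(R_1 + R_2).
I(R1) = 2.68 × 40.3/(1.83 + 40.3) = 2.68 × 0.9566 = 2.564 mA.

I ≈ 2.56 mA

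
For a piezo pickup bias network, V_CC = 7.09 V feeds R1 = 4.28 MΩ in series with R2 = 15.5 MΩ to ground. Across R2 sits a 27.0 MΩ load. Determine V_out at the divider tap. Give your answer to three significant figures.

V_out ≈ 4.94 V

R2 ‖ R_L = (15.5 × 27.0)/(15.5 + 27.0) = 9.847 MΩ.
Voltage divider with the loaded lower leg: V_out = 7.09 × 9.847/(4.28 + 9.847) = 7.09 × 0.6970 = 4.942 V.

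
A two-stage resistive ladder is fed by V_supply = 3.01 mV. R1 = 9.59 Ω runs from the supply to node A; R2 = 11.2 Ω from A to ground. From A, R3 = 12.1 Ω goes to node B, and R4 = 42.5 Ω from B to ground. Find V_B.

V_B ≈ 1.15 mV

The second stage (R3 + R4 = 54.60 Ω) loads node A in parallel with R2.
Effective lower resistance at A: R2 ‖ 54.60 = 9.294 Ω.
So V_A = 3.01 × 0.4922 = 1.481 mV.
V_B = V_A × 0.7784 = 1.153 mV.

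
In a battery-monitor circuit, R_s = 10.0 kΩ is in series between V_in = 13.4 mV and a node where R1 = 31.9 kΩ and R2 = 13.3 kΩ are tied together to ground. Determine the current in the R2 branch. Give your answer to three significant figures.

I ≈ 0.488 µA

Parallel bank: R_p = 1/(1/31.9 + 1/13.3) = 9.387 kΩ.
Node voltage V_A = V_in · R_p/(R_s + R_p) = 13.4 × 0.4842 = 6.488 mV.
I(R2) = V_A / R2 = 6.488/13.3 = 0.4878 µA.
(Equivalently: I_total = 0.6912 µA, then current-divider fraction G_k/ΣG = 0.7058.)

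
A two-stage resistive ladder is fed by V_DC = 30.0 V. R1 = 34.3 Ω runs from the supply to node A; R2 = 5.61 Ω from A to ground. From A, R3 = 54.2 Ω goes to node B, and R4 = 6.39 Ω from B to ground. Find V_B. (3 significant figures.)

V_B ≈ 0.412 V

Node A sees R2 in parallel with the series input of stage 2, R3 + R4 = 60.59 Ω.
R2 ‖ (R3+R4) = 5.135 Ω.
So V_A = 30.0 × 0.1302 = 3.906 V.
Then the unloaded second divider: V_B = V_A × R4/(R3+R4) = 3.906 × 0.1055 = 0.4120 V.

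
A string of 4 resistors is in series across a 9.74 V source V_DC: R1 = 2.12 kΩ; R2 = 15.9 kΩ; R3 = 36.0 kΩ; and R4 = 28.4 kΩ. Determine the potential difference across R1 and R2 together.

V ≈ 2.13 V

ΣR = 2.12 + 15.9 + 36.0 + 28.4 = 82.42 kΩ.
R_{R1..R2} = 2.12 + 15.9 = 18.02 kΩ.
By the voltage-divider rule, V = 9.74 × 18.02/82.42 = 2.130 V.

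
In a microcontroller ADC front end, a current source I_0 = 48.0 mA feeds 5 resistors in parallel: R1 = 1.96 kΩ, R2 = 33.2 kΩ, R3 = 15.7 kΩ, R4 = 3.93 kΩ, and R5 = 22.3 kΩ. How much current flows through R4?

Total conductance ΣG = 1/1.96 + 1/33.2 + 1/15.7 + 1/3.93 + 1/22.3 = 0.9033 (units of 1/kΩ).
Current divider: I(R4) = I_0 · G_k/ΣG = 48.0 × (0.2545/0.9033) = 48.0 × 0.2817 = 13.52 mA.

I ≈ 13.5 mA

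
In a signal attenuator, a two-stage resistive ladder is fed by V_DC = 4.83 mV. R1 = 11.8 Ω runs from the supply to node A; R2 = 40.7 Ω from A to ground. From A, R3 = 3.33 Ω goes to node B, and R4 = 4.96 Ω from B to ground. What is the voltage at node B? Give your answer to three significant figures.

Node A sees R2 in parallel with the series input of stage 2, R3 + R4 = 8.290 Ω.
Effective lower resistance at A: R2 ‖ 8.290 = 6.887 Ω.
V_A = 4.83 × 6.887/(11.8 + 6.887) = 1.780 mV.
Then the unloaded second divider: V_B = V_A × R4/(R3+R4) = 1.780 × 0.5983 = 1.065 mV.

V_B ≈ 1.07 mV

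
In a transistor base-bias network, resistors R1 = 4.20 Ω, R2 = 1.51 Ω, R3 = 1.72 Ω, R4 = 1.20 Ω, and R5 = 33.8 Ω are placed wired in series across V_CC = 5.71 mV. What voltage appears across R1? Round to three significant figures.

ΣR = 4.20 + 1.51 + 1.72 + 1.20 + 33.8 = 42.43 Ω.
Voltage divider: V = V_CC · (4.200 / 42.43) = 5.71 × 0.09899 = 0.5652 mV.

V ≈ 0.565 mV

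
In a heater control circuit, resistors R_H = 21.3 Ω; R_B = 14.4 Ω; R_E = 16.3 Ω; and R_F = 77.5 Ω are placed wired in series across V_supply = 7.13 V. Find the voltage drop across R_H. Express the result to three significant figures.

Total series resistance ΣR = 21.3 + 14.4 + 16.3 + 77.5 = 129.5 Ω.
By the voltage-divider rule, V = 7.13 × 21.30/129.5 = 1.173 V.

V ≈ 1.17 V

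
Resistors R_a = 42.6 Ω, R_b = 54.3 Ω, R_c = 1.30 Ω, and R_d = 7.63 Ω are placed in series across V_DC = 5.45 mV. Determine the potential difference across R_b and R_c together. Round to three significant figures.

Series total: ΣR = 42.6 + 54.3 + 1.30 + 7.63 = 105.8 Ω.
R_{R_b..R_c} = 54.3 + 1.30 = 55.60 Ω.
Voltage divider: V = V_DC · (55.60 / 105.8) = 5.45 × 0.5254 = 2.863 mV.

V ≈ 2.86 mV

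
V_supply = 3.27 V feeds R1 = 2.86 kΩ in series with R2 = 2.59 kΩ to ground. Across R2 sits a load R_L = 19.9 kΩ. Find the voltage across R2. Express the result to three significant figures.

V_out ≈ 1.45 V

R2 ‖ R_L = (2.59 × 19.9)/(2.59 + 19.9) = 2.292 kΩ.
Then V_out = V_supply · R2'/(R1 + R2') = 3.27 × 2.292/5.152 = 1.455 V.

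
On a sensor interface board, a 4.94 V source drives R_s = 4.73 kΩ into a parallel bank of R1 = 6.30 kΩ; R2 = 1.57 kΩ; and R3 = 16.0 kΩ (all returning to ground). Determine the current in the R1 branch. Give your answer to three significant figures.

Combine the parallel branches: R_p = (1/6.30 + 1/1.57 + 1/16.0)⁻¹ = 1.165 kΩ.
Node voltage V_A = V_supply · R_p/(R_s + R_p) = 4.94 × 0.1977 = 0.9764 V.
Branch current I = V_A/R1 = 0.9764/6.30 = 0.1550 mA.

I ≈ 0.155 mA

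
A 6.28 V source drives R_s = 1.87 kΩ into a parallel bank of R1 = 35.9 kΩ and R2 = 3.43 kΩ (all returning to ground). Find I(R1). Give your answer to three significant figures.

Equivalent of the parallel group: R_p = 3.131 kΩ.
V_A by voltage divider: V_A = 6.28 × 3.131/(1.87 + 3.131) = 3.932 V.
I(R1) = V_A / R1 = 3.932/35.9 = 0.1095 mA.
(Equivalently: I_total = 1.256 mA, then current-divider fraction G_k/ΣG = 0.08721.)

I ≈ 0.110 mA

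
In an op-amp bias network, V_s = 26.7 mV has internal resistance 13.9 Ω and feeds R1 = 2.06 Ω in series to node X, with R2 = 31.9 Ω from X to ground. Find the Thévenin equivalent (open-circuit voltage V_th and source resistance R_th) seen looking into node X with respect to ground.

V_th ≈ 17.8 mV, R_th ≈ 10.6 Ω

R1' = 13.9 + 2.06 = 15.96 Ω (source resistance + R1).
V_th is the unloaded tap voltage: V_s · R2/(R1'+R2) = 26.7 × 0.6665 = 17.80 mV.
Looking into X with the source shorted: R_th = R1'·R2/(R1'+R2) = 15.96 × 31.9/47.86 = 10.64 Ω.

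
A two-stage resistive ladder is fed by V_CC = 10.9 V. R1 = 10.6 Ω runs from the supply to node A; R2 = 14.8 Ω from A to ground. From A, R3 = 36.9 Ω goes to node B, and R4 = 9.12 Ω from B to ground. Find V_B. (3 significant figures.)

Node A sees R2 in parallel with the series input of stage 2, R3 + R4 = 46.02 Ω.
Effective lower resistance at A: R2 ‖ 46.02 = 11.20 Ω.
So V_A = 10.9 × 0.5137 = 5.600 V.
V_B = V_A × 0.1982 = 1.110 V.

V_B ≈ 1.11 V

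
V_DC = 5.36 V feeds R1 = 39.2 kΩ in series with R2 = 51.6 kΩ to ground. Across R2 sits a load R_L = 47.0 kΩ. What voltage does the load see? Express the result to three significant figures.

R2 ‖ R_L = (51.6 × 47.0)/(51.6 + 47.0) = 24.60 kΩ.
Then V_out = V_DC · R2'/(R1 + R2') = 5.36 × 24.60/63.80 = 2.067 V.

V_out ≈ 2.07 V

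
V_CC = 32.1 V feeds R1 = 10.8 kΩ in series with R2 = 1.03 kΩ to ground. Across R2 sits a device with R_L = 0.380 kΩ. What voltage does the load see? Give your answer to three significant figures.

V_out ≈ 0.804 V

The load sits in parallel with R2, giving an effective lower resistance R2' = R2·R_L/(R2+R_L) = 0.2776 kΩ.
Now apply the divider: V_out = 32.1 × 0.02506 = 0.8044 V.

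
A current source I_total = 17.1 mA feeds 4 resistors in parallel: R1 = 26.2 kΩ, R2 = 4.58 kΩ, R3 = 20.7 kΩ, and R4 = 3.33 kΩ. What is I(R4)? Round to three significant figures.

I ≈ 8.49 mA

Conductances: ΣG = 1/26.2 + 1/4.58 + 1/20.7 + 1/3.33 = 0.6051 (1/kΩ).
Current divider: I(R4) = I_total · G_k/ΣG = 17.1 × (0.3003/0.6051) = 17.1 × 0.4963 = 8.486 mA.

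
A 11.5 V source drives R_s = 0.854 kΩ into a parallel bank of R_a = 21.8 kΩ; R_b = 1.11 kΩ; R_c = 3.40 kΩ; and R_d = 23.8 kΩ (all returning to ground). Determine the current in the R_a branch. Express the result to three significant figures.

Equivalent of the parallel group: R_p = 0.7795 kΩ.
V_A = 11.5 × 0.7795/1.633 = 5.488 V.
I(R_a) = V_A / R_a = 5.488/21.8 = 0.2517 mA.
(Equivalently: I_total = 7.040 mA, then current-divider fraction G_k/ΣG = 0.03576.)

I ≈ 0.252 mA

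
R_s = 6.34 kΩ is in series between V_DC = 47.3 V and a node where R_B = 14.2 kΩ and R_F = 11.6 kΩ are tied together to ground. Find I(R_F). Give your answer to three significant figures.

I ≈ 2.05 mA

Equivalent of the parallel group: R_p = 6.384 kΩ.
V_A by voltage divider: V_A = 47.3 × 6.384/(6.34 + 6.384) = 23.73 V.
I(R_F) = V_A / R_F = 23.73/11.6 = 2.046 mA.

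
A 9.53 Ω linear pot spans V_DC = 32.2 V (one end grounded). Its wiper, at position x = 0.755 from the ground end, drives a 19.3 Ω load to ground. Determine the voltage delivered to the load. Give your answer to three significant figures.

The pot divides into 2.335 Ω above the wiper and 7.195 Ω below.
Lower segment in parallel with the load: 7.195 ‖ 19.3 = 5.241 Ω.
V_out = 32.2 × 5.241/(2.335 + 5.241) = 22.28 V.
(Unloaded: V_out = x·V_DC = 24.3 V.)

V_out ≈ 22.3 V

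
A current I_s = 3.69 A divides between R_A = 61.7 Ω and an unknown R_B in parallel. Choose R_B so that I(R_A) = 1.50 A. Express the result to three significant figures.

R_B ≈ 42.3 Ω

The fraction through R_A equals R_B/(R_A+R_B).
1.50/3.69 = R_B/(R_A + R_B) → R_B = R_A · (0.4065)/(1 − 0.4065) = 61.7 × 0.6849 = 42.26 Ω.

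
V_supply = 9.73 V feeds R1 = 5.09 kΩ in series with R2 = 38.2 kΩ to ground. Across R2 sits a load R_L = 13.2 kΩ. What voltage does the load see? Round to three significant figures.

First combine the lower leg with the load: R2 ‖ R_L = 9.810 kΩ.
Voltage divider with the loaded lower leg: V_out = 9.73 × 9.810/(5.09 + 9.810) = 9.73 × 0.6584 = 6.406 V.

V_out ≈ 6.41 V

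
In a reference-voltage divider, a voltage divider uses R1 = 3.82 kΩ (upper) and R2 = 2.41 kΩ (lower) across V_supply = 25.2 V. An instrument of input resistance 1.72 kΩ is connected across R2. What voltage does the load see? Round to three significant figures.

V_out ≈ 5.24 V

The load sits in parallel with R2, giving an effective lower resistance R2' = R2·R_L/(R2+R_L) = 1.004 kΩ.
Voltage divider with the loaded lower leg: V_out = 25.2 × 1.004/(3.82 + 1.004) = 25.2 × 0.2081 = 5.243 V.
(Unloaded it would be 9.75 V; the load pulls it down.)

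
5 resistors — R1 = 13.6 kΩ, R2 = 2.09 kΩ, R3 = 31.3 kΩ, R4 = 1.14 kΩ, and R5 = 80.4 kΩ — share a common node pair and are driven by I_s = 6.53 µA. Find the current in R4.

Conductances: ΣG = 1/13.6 + 1/2.09 + 1/31.3 + 1/1.14 + 1/80.4 = 1.474 (1/kΩ).
R4 takes the fraction G_k/ΣG = 0.8772/1.474 = 0.5953, so I = 6.53 × 0.5953 = 3.887 µA.

I ≈ 3.89 µA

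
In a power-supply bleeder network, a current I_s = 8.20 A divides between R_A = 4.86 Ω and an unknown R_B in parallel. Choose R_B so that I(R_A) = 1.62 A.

R_B ≈ 1.20 Ω

Two-branch current divider: I_A = I_s · R_B/(R_A + R_B).
1.62/8.20 = R_B/(R_A + R_B) → R_B = R_A · (0.1976)/(1 − 0.1976) = 4.86 × 0.2462 = 1.197 Ω.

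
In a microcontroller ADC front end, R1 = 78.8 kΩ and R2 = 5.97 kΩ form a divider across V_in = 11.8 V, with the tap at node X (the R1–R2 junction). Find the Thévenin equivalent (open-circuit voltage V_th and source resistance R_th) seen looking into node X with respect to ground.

With X open, the divider is unloaded: V_th = 11.8 × 5.97/84.77 = 0.8310 V.
Looking into X with the source shorted: R_th = R1·R2/(R1+R2) = 78.80 × 5.97/84.77 = 5.550 kΩ.

V_th ≈ 0.831 V, R_th ≈ 5.55 kΩ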